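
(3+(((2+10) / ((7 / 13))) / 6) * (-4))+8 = -27 / 7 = -3.86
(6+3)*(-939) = -8451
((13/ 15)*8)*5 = 104/ 3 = 34.67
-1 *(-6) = 6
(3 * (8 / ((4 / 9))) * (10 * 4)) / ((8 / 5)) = 1350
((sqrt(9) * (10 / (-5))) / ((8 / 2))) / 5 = -3 / 10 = -0.30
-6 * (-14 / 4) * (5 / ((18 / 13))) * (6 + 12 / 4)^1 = 1365 / 2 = 682.50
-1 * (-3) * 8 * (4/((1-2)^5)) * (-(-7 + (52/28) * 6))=2784/7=397.71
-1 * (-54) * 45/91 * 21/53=7290/689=10.58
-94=-94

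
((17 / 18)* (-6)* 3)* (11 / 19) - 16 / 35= -6849 / 665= -10.30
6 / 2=3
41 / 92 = 0.45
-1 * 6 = -6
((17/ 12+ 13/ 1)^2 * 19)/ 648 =568651/ 93312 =6.09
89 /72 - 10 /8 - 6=-433 /72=-6.01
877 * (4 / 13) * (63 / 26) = 110502 / 169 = 653.86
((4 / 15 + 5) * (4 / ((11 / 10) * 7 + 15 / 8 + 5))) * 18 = 15168 / 583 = 26.02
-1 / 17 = -0.06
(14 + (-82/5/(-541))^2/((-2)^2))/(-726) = -34146677/1770720050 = -0.02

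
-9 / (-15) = 3 / 5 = 0.60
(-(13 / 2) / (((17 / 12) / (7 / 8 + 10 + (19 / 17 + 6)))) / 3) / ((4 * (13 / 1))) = -2447 / 4624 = -0.53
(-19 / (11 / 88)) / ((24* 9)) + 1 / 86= -0.69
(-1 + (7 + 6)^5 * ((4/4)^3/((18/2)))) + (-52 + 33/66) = 741641/18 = 41202.28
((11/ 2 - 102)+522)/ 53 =851/ 106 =8.03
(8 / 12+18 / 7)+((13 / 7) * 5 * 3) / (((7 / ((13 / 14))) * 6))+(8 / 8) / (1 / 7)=44675 / 4116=10.85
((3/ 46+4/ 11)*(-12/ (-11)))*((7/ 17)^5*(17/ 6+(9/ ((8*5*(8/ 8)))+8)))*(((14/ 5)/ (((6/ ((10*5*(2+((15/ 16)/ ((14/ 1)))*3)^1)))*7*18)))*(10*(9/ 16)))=100251486055/ 714052432896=0.14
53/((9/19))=1007/9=111.89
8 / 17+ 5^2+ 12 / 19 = 8431 / 323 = 26.10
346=346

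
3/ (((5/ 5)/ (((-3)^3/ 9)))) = -9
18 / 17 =1.06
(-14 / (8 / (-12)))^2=441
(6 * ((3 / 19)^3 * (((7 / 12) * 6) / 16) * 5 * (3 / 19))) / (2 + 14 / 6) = 25515 / 27106768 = 0.00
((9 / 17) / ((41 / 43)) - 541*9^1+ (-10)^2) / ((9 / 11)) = -36559666 / 6273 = -5828.10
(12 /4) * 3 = 9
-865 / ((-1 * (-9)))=-865 / 9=-96.11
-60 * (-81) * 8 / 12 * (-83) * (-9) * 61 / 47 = 3141214.47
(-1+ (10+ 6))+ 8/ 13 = 203/ 13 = 15.62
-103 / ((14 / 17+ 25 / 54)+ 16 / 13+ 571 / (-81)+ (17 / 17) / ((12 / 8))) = 3687606 / 138391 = 26.65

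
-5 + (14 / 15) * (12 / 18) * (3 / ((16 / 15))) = -13 / 4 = -3.25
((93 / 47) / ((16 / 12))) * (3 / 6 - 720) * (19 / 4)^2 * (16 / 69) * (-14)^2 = -2367265803 / 2162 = -1094942.55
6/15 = 2/5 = 0.40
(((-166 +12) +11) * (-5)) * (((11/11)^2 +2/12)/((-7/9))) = -2145/2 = -1072.50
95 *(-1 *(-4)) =380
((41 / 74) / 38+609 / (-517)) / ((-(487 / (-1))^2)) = 1691311 / 344797240876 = 0.00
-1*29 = -29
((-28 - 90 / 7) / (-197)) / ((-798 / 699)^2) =7763327 / 48786262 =0.16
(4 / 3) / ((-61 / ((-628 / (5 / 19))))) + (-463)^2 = 196195363 / 915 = 214421.16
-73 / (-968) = 73 / 968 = 0.08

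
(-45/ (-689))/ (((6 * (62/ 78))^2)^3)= 16708185/ 3010412485952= 0.00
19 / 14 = 1.36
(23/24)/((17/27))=207/136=1.52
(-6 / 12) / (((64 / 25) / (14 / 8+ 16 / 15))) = -845 / 1536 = -0.55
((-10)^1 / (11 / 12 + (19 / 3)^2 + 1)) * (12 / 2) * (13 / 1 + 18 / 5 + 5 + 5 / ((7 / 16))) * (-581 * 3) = 82186.79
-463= -463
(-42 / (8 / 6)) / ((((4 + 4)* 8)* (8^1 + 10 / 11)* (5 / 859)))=-85041 / 8960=-9.49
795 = 795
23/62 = 0.37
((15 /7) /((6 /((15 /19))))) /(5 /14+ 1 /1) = 75 /361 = 0.21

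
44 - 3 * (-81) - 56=231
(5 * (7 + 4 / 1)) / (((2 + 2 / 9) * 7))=99 / 28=3.54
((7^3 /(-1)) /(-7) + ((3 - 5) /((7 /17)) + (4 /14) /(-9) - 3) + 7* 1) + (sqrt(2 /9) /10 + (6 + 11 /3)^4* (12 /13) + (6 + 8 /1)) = sqrt(2) /30 + 2850925 /351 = 8122.34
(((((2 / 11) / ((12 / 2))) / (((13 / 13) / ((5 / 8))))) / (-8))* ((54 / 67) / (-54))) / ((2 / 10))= 25 / 141504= 0.00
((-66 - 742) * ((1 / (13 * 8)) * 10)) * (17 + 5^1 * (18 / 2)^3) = -3698620 / 13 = -284509.23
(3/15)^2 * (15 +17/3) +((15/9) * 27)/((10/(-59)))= -39701/150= -264.67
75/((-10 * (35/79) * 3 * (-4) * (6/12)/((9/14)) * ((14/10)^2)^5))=6943359375/110730297608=0.06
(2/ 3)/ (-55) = -2/ 165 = -0.01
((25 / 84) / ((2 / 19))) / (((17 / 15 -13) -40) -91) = -0.02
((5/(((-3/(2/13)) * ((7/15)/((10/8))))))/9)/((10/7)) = -25/468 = -0.05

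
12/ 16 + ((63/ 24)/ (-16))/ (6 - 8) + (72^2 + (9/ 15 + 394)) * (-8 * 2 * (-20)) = 456999125/ 256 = 1785152.83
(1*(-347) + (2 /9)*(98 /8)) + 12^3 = 24907 /18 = 1383.72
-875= -875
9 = 9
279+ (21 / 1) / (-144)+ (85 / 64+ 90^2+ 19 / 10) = 8046799 / 960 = 8382.08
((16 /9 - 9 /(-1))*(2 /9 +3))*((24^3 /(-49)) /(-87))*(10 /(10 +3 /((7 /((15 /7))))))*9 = 99328 /107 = 928.30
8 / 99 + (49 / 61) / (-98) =0.07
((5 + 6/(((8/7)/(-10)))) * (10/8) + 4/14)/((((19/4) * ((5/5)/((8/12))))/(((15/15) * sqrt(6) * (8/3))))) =-8824 * sqrt(6)/399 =-54.17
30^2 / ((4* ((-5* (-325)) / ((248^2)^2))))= 34044678144 / 65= 523764279.14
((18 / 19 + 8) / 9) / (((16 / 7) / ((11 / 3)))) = 6545 / 4104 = 1.59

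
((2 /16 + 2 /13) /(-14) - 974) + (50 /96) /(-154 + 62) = -974.03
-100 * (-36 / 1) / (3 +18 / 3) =400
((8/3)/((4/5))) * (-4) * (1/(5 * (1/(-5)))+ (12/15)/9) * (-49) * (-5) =80360/27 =2976.30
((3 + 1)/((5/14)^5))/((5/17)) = 36572032/15625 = 2340.61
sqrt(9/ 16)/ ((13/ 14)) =21/ 26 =0.81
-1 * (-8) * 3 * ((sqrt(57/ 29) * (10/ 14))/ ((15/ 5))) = 40 * sqrt(1653)/ 203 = 8.01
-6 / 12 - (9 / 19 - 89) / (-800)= -4641 / 7600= -0.61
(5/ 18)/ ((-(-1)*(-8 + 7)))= -5/ 18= -0.28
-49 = -49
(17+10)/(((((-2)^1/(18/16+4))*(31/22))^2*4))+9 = 31.32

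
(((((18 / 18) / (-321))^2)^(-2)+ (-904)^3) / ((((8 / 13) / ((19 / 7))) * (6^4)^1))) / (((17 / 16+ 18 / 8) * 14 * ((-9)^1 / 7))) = -348576435857 / 618192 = -563864.36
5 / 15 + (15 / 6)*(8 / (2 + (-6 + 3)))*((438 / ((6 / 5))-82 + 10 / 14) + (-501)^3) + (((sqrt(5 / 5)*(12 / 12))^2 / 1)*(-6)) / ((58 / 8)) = 1531649826239 / 609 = 2515024345.22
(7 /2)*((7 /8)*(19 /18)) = 931 /288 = 3.23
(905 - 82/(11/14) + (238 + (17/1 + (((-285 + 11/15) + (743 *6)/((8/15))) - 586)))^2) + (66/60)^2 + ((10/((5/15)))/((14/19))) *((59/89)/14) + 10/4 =10355232354139327/172695600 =59962340.41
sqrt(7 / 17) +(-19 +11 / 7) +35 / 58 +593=sqrt(119) / 17 +233927 / 406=576.82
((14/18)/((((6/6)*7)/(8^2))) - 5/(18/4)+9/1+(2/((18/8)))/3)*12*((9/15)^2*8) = 13216/25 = 528.64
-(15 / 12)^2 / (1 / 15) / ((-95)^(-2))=-3384375 / 16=-211523.44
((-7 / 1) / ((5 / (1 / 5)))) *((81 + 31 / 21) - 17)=-55 / 3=-18.33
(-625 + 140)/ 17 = -485/ 17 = -28.53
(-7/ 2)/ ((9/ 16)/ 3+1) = -56/ 19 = -2.95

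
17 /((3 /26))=442 /3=147.33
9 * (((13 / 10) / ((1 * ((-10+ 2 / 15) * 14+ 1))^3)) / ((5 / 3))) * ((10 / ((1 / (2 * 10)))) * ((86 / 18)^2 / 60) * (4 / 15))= -480740 / 8703679193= -0.00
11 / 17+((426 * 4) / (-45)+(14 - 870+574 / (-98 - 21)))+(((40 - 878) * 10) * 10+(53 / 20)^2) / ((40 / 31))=-53723482171 / 816000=-65837.60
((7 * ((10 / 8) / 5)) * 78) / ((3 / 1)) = 91 / 2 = 45.50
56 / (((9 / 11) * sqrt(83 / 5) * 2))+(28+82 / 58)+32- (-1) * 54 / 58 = 308 * sqrt(415) / 747+1808 / 29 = 70.74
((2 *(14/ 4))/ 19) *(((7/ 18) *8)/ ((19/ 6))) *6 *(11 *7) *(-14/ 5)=-845152/ 1805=-468.23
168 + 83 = 251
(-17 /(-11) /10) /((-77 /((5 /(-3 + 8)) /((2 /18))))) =-153 /8470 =-0.02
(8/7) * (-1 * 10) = -80/7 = -11.43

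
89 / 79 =1.13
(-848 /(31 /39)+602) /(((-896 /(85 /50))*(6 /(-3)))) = -24497 /55552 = -0.44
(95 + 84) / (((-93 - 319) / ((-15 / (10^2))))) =0.07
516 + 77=593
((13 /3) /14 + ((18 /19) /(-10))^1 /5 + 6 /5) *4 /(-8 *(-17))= 29737 /678300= 0.04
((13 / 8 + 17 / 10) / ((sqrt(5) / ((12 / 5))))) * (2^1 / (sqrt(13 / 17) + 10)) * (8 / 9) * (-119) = -614992 * sqrt(5) / 18075 + 18088 * sqrt(1105) / 90375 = -69.43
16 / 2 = 8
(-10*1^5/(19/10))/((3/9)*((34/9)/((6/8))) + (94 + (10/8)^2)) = -5184/95779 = -0.05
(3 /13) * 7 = 21 /13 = 1.62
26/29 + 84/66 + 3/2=2341/638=3.67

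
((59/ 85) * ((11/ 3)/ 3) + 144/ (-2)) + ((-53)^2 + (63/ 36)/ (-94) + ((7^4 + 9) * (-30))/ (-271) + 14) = 235302711739/ 77950440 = 3018.62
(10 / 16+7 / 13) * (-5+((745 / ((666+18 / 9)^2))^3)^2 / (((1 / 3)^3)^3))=-4776094644993382988444646914968797605 / 821014616660089554107429965166280704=-5.82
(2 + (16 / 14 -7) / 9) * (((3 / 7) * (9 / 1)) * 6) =1530 / 49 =31.22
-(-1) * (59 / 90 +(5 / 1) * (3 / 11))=1999 / 990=2.02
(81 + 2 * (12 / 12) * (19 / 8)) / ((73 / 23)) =7889 / 292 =27.02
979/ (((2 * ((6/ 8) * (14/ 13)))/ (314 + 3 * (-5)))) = 3805373/ 21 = 181208.24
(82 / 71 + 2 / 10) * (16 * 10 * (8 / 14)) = 61568 / 497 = 123.88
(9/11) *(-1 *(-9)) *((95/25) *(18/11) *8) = 221616/605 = 366.31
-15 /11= -1.36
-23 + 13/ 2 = -33/ 2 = -16.50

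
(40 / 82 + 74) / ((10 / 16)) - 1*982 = -862.82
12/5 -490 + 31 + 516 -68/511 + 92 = 386487/2555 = 151.27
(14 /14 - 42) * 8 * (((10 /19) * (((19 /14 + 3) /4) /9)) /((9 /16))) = -37.14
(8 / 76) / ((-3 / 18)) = -12 / 19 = -0.63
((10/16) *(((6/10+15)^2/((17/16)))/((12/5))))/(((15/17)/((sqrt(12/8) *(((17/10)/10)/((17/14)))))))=1183 *sqrt(6)/250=11.59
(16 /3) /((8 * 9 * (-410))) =-1 /5535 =-0.00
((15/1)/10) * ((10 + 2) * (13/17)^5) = 6683274/1419857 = 4.71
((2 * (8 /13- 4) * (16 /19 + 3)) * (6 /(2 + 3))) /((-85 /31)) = 1194864 /104975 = 11.38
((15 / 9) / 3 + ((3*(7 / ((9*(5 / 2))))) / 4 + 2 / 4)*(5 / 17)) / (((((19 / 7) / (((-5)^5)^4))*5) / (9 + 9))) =97552320167376.16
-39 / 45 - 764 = -11473 / 15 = -764.87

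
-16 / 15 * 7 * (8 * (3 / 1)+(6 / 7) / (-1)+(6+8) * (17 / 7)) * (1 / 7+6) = -55040 / 21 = -2620.95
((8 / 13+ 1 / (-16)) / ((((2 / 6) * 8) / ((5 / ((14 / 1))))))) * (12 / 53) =5175 / 308672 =0.02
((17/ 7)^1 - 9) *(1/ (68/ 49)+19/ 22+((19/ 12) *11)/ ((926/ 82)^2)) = -9519473657/ 841827063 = -11.31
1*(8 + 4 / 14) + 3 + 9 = 142 / 7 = 20.29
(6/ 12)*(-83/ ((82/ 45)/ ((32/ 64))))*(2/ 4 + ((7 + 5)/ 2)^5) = -58090455/ 656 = -88552.52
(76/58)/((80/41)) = 779/1160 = 0.67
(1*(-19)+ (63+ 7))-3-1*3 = 45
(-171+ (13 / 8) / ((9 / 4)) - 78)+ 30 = -218.28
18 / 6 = 3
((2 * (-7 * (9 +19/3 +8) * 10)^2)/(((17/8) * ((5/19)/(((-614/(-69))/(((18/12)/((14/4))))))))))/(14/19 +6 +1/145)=17285571929920000/588415509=29376472.35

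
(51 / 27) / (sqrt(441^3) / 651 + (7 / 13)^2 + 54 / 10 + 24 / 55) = 4898465 / 52779231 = 0.09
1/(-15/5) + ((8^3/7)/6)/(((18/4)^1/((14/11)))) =925/297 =3.11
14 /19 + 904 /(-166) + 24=30422 /1577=19.29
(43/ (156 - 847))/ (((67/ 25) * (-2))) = 1075/ 92594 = 0.01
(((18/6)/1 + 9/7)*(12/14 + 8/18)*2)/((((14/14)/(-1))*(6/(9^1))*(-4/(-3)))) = -12.55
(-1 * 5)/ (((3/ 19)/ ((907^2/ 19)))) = -4113245/ 3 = -1371081.67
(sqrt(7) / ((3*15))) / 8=0.01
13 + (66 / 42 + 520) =534.57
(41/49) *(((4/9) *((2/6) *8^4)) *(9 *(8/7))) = 5373952/1029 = 5222.50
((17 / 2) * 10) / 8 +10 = 165 / 8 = 20.62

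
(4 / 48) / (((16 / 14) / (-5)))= -35 / 96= -0.36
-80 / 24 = -10 / 3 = -3.33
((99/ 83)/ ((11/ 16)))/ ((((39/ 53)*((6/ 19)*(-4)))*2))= -1007/ 1079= -0.93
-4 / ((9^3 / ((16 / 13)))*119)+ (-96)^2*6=62360782784 / 1127763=55296.00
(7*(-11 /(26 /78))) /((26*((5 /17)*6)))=-1309 /260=-5.03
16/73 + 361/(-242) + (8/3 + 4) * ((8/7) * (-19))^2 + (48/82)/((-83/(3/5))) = 138838819772651/44186287530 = 3142.12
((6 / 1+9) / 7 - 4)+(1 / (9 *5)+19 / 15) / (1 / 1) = -179 / 315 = -0.57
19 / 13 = 1.46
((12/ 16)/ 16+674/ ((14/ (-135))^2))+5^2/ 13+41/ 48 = 62674.51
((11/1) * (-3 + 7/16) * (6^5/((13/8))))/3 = -584496/13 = -44961.23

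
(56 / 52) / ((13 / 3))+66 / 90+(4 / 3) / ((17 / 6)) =62593 / 43095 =1.45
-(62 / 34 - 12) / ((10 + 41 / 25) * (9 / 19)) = 82175 / 44523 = 1.85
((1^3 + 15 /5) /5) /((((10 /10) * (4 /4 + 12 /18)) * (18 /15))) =2 /5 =0.40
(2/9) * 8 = 1.78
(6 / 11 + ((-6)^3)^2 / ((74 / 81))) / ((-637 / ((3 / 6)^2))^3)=-10392735 / 3366376485472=-0.00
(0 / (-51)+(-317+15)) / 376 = -151 / 188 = -0.80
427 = 427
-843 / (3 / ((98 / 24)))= -13769 / 12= -1147.42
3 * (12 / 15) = 12 / 5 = 2.40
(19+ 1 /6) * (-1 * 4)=-230 /3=-76.67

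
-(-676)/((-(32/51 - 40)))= 8619/502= 17.17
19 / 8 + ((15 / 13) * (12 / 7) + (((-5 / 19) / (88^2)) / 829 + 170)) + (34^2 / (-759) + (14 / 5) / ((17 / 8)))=11337059057799577 / 65100284208960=174.15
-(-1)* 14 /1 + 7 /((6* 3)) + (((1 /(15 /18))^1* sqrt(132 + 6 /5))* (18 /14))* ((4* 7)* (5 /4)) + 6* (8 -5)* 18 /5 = 702.42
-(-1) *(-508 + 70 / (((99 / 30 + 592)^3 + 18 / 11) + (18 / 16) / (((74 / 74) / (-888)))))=-1178859347855076 / 2320589268947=-508.00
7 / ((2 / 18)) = 63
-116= -116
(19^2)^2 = 130321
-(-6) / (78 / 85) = 85 / 13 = 6.54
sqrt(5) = 2.24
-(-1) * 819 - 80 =739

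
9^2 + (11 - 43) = 49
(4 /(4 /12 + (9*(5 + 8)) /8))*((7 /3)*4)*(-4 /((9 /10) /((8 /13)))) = -286720 /42003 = -6.83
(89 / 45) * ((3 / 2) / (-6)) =-89 / 180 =-0.49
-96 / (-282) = 16 / 47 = 0.34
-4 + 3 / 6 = -7 / 2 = -3.50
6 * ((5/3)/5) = 2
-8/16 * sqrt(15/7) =-sqrt(105)/14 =-0.73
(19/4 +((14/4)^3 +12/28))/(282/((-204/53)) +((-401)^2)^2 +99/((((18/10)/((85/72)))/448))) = 411723/221542695603236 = 0.00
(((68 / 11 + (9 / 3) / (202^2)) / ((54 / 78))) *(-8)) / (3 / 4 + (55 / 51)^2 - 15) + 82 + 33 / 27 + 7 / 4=49738635060773 / 550019272572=90.43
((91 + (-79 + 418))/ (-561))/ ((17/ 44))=-1720/ 867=-1.98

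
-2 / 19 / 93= -2 / 1767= -0.00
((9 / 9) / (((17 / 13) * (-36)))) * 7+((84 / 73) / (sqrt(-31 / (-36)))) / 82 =-91 / 612+252 * sqrt(31) / 92783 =-0.13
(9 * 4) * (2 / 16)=9 / 2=4.50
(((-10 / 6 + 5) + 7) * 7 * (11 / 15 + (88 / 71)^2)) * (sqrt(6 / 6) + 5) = 74479174 / 75615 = 984.98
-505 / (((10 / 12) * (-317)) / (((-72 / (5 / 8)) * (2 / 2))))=-349056 / 1585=-220.22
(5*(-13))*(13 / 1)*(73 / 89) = -61685 / 89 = -693.09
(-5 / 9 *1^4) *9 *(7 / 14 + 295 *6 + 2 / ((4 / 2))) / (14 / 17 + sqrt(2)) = 2108085 / 382 - 5119635 *sqrt(2) / 764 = -3958.23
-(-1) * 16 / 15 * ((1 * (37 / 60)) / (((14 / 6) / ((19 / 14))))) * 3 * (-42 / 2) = -4218 / 175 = -24.10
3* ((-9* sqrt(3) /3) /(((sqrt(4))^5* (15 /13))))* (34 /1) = -663* sqrt(3) /80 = -14.35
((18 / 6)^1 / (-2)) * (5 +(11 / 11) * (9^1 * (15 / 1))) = -210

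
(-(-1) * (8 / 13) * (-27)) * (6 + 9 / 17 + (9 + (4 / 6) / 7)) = -401616 / 1547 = -259.61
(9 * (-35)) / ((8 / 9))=-2835 / 8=-354.38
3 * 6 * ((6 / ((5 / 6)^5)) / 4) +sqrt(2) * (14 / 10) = 7 * sqrt(2) / 5 +209952 / 3125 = 69.16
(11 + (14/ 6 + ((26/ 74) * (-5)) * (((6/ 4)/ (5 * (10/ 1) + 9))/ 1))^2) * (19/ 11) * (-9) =-52929329287/ 209681516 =-252.43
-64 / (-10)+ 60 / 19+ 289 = 28363 / 95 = 298.56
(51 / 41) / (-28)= -51 / 1148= -0.04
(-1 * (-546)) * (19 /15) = 3458 /5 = 691.60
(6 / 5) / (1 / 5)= 6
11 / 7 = 1.57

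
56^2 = 3136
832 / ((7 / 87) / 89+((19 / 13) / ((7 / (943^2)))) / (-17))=-0.08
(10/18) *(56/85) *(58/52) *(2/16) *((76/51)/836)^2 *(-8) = -812/625980069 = -0.00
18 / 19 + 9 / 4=243 / 76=3.20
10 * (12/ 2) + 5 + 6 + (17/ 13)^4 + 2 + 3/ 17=36949741/ 485537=76.10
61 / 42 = 1.45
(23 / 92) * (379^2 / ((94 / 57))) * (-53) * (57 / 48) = -8244849759 / 6016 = -1370486.99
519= 519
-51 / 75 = -17 / 25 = -0.68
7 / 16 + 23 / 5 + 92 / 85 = 8323 / 1360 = 6.12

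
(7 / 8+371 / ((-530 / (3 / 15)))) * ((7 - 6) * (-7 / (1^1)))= -1029 / 200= -5.14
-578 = -578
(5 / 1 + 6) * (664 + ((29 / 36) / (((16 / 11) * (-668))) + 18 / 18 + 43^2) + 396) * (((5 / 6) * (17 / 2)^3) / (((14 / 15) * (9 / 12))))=1512764307503075 / 64641024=23402542.44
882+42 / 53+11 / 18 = 842767 / 954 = 883.40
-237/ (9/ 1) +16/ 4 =-67/ 3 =-22.33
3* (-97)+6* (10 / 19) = -5469 / 19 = -287.84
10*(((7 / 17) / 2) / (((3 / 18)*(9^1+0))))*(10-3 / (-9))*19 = 41230 / 153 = 269.48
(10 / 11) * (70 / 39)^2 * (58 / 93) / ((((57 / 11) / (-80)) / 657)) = -16597280000 / 895869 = -18526.46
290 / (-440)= -29 / 44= -0.66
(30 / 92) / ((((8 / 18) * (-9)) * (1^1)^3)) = -15 / 184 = -0.08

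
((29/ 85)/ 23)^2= 841/ 3822025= 0.00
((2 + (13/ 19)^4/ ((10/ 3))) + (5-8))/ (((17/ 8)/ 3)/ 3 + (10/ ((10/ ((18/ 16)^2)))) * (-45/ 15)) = 350647776/ 1336441855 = 0.26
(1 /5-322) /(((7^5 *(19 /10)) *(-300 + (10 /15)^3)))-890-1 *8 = -1160235100121 /1292021318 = -898.00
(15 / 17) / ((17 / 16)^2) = 3840 / 4913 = 0.78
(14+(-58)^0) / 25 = 3 / 5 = 0.60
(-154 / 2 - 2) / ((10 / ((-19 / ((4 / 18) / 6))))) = 40527 / 10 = 4052.70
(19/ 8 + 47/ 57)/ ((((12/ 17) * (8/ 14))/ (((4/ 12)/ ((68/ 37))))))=377881/ 262656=1.44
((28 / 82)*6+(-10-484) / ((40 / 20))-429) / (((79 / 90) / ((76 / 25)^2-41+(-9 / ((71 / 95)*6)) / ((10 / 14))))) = 26541.25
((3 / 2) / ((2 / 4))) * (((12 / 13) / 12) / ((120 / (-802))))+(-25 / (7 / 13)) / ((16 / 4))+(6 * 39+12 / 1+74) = 139617 / 455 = 306.85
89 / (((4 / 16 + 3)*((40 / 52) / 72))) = 12816 / 5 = 2563.20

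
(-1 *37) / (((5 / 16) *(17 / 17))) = -592 / 5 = -118.40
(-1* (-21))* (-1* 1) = -21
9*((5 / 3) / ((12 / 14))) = 35 / 2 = 17.50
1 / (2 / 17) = 17 / 2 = 8.50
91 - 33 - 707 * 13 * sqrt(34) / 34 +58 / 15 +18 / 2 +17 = 1318 / 15 - 9191 * sqrt(34) / 34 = -1488.38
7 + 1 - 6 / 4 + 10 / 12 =22 / 3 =7.33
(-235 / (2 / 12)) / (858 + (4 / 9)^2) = -1.64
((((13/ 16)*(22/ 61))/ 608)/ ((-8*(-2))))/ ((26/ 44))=121/ 2373632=0.00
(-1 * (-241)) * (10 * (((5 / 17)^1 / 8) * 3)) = 18075 / 68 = 265.81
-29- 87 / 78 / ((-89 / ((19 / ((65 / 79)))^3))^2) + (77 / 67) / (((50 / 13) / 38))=-22239022800692229103943 / 1040658662859968750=-21370.14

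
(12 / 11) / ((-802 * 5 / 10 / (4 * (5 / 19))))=-240 / 83809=-0.00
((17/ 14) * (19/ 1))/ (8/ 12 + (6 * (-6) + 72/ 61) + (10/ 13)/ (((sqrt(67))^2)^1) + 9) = -51483939/ 56103362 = -0.92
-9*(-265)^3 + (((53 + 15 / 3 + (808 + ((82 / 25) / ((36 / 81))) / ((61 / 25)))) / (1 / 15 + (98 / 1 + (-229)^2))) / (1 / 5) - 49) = 16103246747442967 / 96146492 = 167486576.08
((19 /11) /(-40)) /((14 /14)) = -0.04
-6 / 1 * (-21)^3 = 55566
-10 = -10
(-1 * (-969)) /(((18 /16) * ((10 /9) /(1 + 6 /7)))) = 50388 /35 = 1439.66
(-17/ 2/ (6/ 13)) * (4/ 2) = -221/ 6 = -36.83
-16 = -16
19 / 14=1.36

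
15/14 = 1.07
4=4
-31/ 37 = -0.84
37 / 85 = 0.44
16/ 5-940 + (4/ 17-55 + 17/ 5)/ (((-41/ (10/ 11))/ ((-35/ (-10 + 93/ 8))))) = -479083764/ 498355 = -961.33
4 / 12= 0.33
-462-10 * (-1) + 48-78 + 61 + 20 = -401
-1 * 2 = -2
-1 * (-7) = 7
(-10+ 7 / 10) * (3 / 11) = -2.54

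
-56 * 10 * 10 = -5600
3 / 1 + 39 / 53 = 198 / 53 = 3.74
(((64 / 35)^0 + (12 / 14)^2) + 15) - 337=-15693 / 49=-320.27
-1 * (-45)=45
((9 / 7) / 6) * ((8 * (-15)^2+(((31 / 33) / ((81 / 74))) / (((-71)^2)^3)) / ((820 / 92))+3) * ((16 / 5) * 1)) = 1012485065264189936456 / 818935507585658925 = 1236.34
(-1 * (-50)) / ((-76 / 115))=-2875 / 38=-75.66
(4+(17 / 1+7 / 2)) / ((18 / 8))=98 / 9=10.89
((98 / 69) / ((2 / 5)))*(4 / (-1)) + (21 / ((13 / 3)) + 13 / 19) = -147806 / 17043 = -8.67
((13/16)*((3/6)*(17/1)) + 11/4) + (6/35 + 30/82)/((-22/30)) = 901497/101024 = 8.92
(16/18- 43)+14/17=-6317/153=-41.29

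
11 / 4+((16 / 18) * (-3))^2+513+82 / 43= 524.77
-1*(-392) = 392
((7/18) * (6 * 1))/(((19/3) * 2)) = 7/38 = 0.18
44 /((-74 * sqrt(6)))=-11 * sqrt(6) /111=-0.24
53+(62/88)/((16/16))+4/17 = 40347/748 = 53.94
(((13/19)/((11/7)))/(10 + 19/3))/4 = 39/5852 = 0.01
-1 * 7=-7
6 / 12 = 1 / 2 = 0.50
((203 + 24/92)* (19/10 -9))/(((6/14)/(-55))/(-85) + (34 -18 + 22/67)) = -145554091375/1646862146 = -88.38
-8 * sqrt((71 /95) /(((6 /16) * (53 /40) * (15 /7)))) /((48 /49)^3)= -117649 * sqrt(2502395) /26101440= -7.13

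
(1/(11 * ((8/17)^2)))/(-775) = -289/545600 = -0.00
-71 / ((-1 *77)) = 71 / 77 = 0.92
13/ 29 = 0.45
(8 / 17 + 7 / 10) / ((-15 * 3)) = -199 / 7650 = -0.03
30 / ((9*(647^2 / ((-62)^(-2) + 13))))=249865 / 2413699494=0.00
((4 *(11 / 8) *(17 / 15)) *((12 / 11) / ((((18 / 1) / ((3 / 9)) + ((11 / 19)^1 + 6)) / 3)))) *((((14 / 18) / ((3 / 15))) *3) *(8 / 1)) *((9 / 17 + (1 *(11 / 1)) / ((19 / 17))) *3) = 1125600 / 1151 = 977.93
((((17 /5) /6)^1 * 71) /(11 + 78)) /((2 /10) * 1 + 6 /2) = 1207 /8544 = 0.14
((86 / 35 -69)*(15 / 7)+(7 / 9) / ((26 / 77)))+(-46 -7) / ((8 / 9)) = -9168829 / 45864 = -199.91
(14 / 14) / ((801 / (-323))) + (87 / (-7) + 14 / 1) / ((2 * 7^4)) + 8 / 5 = 161155957 / 134624070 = 1.20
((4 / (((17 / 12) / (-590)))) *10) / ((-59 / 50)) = 240000 / 17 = 14117.65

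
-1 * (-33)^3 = 35937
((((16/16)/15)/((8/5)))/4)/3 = 1/288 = 0.00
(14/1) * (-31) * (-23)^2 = -229586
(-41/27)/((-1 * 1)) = 41/27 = 1.52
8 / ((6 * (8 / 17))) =17 / 6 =2.83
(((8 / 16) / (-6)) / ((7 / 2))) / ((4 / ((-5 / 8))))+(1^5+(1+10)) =16133 / 1344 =12.00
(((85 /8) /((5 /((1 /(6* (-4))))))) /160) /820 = -17 /25190400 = -0.00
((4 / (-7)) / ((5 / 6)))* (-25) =120 / 7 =17.14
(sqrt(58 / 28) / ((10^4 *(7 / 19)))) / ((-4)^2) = 19 *sqrt(406) / 15680000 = 0.00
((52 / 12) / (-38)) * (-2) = 13 / 57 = 0.23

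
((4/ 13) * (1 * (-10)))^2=1600/ 169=9.47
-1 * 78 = -78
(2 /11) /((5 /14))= 28 /55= 0.51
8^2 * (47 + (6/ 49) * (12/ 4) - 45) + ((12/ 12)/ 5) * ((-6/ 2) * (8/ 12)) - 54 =23792/ 245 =97.11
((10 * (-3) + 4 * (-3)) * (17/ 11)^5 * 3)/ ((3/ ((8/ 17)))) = -28063056/ 161051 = -174.25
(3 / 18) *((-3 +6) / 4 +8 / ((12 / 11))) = 97 / 72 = 1.35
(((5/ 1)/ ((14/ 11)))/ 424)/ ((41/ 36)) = 495/ 60844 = 0.01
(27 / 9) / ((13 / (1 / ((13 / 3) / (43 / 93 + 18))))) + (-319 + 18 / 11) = -18232688 / 57629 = -316.38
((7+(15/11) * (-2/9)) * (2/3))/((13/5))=170/99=1.72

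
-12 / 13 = -0.92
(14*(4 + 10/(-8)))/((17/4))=154/17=9.06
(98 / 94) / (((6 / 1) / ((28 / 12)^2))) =2401 / 2538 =0.95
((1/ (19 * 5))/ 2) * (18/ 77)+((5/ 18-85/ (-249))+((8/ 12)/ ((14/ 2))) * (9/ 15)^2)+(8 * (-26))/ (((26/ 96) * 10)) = -76.15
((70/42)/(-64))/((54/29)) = -145/10368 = -0.01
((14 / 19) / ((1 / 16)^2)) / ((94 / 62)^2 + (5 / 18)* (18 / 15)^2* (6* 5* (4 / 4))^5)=3444224 / 177477521971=0.00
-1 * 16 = -16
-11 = -11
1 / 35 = 0.03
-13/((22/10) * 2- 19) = 65/73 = 0.89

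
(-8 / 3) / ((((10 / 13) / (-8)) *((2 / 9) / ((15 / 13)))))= 144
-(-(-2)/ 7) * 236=-472/ 7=-67.43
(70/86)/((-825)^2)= 7/5853375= 0.00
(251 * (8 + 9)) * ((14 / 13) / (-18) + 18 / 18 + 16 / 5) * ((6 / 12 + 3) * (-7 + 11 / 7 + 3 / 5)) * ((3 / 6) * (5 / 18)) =-41466.28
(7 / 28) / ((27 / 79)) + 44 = 4831 / 108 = 44.73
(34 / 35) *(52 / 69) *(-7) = -1768 / 345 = -5.12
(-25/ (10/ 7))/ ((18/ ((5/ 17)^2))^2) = -21875/ 54121608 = -0.00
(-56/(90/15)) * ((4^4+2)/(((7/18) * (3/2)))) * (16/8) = -8256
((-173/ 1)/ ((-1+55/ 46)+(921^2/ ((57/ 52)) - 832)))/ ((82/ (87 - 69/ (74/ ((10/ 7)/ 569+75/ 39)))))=-24681727382757/ 106135662753678922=-0.00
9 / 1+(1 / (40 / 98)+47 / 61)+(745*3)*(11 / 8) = 7528243 / 2440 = 3085.35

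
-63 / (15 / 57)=-1197 / 5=-239.40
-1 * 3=-3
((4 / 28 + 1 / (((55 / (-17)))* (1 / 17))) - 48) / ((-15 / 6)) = 40896 / 1925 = 21.24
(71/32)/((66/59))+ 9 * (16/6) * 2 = 105565/2112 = 49.98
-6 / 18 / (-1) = 1 / 3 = 0.33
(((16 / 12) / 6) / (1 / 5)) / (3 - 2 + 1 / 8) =80 / 81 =0.99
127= 127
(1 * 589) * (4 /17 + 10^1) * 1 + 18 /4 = 205125 /34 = 6033.09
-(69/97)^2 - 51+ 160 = 1020820/9409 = 108.49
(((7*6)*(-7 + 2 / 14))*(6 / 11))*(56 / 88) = -12096 / 121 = -99.97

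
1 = 1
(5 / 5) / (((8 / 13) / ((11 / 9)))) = 143 / 72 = 1.99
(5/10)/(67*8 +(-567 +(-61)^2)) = 1/7380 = 0.00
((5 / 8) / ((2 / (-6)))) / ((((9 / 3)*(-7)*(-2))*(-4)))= 5 / 448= 0.01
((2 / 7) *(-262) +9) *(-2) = 922 / 7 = 131.71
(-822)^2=675684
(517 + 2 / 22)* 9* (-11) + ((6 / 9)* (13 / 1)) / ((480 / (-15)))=-2457229 / 48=-51192.27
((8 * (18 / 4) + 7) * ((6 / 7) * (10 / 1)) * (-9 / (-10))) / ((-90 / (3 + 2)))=-129 / 7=-18.43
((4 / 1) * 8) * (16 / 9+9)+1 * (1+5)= 3158 / 9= 350.89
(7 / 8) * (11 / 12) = 77 / 96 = 0.80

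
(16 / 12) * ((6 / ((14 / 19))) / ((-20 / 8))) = -152 / 35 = -4.34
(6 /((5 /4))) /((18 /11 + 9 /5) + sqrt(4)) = 0.88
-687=-687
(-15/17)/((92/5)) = -75/1564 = -0.05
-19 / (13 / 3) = -57 / 13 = -4.38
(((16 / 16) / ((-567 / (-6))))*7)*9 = 2 / 3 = 0.67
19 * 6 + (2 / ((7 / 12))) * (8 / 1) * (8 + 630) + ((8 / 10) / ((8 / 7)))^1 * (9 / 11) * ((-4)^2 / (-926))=3139679946 / 178255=17613.42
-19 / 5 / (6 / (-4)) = 38 / 15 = 2.53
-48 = -48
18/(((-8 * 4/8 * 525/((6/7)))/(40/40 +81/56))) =-1233/68600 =-0.02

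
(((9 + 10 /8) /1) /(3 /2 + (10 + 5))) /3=41 /198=0.21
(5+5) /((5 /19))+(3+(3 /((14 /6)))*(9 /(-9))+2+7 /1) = 341 /7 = 48.71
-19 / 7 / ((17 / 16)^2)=-4864 / 2023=-2.40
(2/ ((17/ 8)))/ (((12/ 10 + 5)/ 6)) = 480/ 527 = 0.91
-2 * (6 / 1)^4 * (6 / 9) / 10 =-172.80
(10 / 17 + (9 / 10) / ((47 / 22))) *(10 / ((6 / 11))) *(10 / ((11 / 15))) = 201650 / 799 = 252.38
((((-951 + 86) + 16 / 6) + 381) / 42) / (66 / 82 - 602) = 29602 / 1552887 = 0.02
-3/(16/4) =-3/4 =-0.75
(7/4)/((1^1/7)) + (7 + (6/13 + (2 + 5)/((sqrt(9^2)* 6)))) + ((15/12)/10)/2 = 111779/5616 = 19.90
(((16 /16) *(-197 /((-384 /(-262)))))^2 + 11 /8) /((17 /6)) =666051937 /104448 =6376.88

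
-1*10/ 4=-5/ 2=-2.50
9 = 9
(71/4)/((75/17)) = 1207/300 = 4.02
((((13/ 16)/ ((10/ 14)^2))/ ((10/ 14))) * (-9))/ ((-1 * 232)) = 40131/ 464000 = 0.09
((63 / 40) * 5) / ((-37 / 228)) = -48.53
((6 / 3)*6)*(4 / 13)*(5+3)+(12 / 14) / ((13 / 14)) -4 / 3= 1136 / 39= 29.13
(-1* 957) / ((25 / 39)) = -37323 / 25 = -1492.92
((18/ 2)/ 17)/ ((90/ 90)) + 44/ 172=0.79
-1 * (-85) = 85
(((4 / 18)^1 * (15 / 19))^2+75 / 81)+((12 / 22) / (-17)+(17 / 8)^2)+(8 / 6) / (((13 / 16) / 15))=45578677069 / 1516477248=30.06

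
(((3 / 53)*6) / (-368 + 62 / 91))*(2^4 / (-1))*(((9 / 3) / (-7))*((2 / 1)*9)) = -3744 / 32807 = -0.11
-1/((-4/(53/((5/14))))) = 371/10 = 37.10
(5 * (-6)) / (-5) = 6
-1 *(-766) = 766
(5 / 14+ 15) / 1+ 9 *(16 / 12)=383 / 14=27.36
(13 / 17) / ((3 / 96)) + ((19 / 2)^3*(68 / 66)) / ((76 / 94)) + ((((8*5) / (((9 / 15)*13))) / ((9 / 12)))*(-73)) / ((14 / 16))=669696151 / 1225224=546.59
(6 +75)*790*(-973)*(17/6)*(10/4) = -882048825/2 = -441024412.50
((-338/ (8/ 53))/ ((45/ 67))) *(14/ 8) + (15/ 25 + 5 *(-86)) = -4510001/ 720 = -6263.89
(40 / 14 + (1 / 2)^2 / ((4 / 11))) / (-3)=-397 / 336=-1.18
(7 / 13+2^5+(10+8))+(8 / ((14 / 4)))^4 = 2429425 / 31213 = 77.83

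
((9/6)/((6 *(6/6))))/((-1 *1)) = -0.25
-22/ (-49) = 22/ 49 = 0.45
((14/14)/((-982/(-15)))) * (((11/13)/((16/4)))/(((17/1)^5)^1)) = 165/72503577848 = 0.00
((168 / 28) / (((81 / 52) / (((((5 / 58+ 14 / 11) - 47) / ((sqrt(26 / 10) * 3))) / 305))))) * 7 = -815332 * sqrt(65) / 7880895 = -0.83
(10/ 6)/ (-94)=-5/ 282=-0.02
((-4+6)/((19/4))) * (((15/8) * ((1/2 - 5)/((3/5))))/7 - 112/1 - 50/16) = -13119/266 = -49.32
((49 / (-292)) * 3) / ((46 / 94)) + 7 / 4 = 0.72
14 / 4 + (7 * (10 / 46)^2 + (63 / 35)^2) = 187023 / 26450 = 7.07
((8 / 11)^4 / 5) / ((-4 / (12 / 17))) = -12288 / 1244485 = -0.01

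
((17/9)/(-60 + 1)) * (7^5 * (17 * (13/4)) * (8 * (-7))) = 884014586/531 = 1664810.90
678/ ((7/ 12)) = 8136/ 7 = 1162.29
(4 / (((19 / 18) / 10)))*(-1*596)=-22585.26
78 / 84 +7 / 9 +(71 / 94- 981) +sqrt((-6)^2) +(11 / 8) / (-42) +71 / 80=-8220443 / 8460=-971.68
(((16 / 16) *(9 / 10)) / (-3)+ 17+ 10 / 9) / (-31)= -1603 / 2790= -0.57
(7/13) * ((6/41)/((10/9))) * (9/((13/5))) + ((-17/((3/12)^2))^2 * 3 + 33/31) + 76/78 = 143026674982/644397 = 221954.28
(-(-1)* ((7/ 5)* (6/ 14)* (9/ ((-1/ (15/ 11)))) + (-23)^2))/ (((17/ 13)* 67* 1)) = 74594/ 12529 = 5.95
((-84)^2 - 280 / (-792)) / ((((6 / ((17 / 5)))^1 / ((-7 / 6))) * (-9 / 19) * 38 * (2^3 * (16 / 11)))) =83130901 / 3732480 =22.27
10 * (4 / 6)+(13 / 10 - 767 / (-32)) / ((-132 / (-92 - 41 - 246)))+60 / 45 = 1701257 / 21120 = 80.55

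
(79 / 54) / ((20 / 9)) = 79 / 120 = 0.66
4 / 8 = 1 / 2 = 0.50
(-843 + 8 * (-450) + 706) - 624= -4361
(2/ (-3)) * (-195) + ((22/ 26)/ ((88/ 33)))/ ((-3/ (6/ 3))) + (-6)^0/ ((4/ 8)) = 6853/ 52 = 131.79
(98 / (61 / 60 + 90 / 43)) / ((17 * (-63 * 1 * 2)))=-6020 / 409173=-0.01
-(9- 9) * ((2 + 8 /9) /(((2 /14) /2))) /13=0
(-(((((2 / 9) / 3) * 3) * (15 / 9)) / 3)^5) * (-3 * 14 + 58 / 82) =169300000 / 142958160441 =0.00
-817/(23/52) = -42484/23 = -1847.13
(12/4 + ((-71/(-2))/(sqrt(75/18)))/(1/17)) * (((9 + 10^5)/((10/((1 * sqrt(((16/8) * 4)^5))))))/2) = 9600864 * sqrt(2)/5 + 3862747616 * sqrt(3)/25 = 270334539.52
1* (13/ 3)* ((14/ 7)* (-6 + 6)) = 0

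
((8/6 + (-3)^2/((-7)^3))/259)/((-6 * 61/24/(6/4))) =-2690/5419057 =-0.00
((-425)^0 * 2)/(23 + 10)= 2/33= 0.06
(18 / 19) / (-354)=-3 / 1121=-0.00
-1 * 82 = -82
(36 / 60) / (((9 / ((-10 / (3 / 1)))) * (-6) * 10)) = 1 / 270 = 0.00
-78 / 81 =-26 / 27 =-0.96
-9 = -9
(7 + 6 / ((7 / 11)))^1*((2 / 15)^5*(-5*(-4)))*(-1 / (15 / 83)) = -244352 / 3189375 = -0.08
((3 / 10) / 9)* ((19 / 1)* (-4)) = -38 / 15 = -2.53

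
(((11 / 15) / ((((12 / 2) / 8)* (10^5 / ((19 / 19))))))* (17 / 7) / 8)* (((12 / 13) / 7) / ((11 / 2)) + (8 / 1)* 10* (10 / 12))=0.00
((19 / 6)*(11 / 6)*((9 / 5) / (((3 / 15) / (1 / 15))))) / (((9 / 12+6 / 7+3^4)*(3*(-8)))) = -1463 / 832680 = -0.00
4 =4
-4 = -4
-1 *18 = -18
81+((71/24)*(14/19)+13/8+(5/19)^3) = 13963231/164616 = 84.82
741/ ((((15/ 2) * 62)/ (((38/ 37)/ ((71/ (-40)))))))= -75088/ 81437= -0.92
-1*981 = -981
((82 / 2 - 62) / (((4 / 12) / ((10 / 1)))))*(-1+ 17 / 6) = -1155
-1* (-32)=32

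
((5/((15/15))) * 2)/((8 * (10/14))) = 7/4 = 1.75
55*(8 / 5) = 88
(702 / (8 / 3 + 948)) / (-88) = -1053 / 125488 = -0.01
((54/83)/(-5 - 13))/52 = -3/4316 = -0.00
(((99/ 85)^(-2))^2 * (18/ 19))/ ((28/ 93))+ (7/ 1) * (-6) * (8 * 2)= -634339032401/ 946364958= -670.29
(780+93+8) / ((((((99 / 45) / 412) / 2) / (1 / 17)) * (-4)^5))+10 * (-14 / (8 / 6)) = -2966995 / 23936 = -123.96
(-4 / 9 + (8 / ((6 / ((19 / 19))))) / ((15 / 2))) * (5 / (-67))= 4 / 201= 0.02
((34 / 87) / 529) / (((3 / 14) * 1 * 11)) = 476 / 1518759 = 0.00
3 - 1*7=-4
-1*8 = -8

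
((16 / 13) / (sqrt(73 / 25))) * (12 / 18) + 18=160 * sqrt(73) / 2847 + 18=18.48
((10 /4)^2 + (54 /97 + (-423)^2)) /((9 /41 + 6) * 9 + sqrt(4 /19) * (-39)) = 1517190263329 * sqrt(19) /5810058858 + 13791344888985 /3873372572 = 4698.80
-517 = -517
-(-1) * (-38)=-38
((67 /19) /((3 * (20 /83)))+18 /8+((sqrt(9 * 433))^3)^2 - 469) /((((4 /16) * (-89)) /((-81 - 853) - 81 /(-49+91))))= 63144971368860047 /25365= 2489452843243.05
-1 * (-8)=8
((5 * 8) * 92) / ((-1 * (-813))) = 3680 / 813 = 4.53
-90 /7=-12.86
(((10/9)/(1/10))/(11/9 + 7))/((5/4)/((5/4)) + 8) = 50/333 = 0.15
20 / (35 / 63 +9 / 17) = 1530 / 83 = 18.43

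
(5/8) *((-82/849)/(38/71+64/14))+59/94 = 5307943/8619048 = 0.62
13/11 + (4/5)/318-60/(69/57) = -9731089/201135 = -48.38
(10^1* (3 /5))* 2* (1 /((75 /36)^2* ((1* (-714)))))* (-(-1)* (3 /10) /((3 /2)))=-288 /371875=-0.00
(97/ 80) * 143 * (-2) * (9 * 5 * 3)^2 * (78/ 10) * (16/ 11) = -71702982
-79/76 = -1.04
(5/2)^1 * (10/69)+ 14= 991/69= 14.36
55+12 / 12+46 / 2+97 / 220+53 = 29137 / 220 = 132.44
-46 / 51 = -0.90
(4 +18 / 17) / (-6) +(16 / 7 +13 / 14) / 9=-347 / 714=-0.49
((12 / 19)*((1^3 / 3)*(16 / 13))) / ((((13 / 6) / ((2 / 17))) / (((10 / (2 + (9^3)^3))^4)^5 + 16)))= 4194536957187385719273268117214716388617041711314516253172794644454683235918235591542998040707456405711823648183660110628226399692201221635771399714504903797587295853102116864 / 18633397532713852885576976457877581665481645173789509986323514099678368635991921080367646000007968979377548623323686072498616087239435879348295361020156163492358212787539490011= 0.23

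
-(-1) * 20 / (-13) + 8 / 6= -8 / 39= -0.21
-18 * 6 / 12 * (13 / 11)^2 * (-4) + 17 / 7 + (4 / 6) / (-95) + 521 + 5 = 578.70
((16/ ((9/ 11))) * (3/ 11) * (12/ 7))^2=4096/ 49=83.59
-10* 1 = -10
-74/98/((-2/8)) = 148/49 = 3.02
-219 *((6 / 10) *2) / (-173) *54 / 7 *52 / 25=3689712 / 151375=24.37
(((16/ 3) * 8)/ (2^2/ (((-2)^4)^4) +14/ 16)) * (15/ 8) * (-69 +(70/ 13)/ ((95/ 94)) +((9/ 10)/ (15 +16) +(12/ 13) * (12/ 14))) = -4415546851328/ 768448863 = -5746.05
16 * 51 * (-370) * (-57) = 17209440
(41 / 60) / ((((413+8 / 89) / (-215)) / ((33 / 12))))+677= 27743941 / 41040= 676.02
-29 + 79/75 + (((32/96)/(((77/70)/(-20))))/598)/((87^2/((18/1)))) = -5797643704/207453675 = -27.95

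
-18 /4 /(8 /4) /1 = -9 /4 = -2.25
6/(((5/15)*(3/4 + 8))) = 72/35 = 2.06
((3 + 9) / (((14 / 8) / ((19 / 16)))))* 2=114 / 7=16.29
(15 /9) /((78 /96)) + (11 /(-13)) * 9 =-217 /39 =-5.56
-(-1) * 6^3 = 216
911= 911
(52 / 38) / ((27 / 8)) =208 / 513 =0.41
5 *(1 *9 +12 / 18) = 145 / 3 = 48.33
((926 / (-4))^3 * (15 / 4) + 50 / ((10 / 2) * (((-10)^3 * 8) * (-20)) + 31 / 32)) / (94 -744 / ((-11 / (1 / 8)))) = -59892076200821315 / 131891359712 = -454101.59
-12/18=-2/3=-0.67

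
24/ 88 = 3/ 11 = 0.27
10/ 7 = 1.43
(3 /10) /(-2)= -3 /20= -0.15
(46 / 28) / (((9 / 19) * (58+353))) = 437 / 51786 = 0.01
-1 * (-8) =8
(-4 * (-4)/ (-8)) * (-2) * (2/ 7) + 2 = 22/ 7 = 3.14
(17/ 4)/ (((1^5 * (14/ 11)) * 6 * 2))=187/ 672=0.28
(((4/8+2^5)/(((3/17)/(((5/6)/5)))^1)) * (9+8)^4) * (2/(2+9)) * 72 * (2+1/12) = 2307267625/33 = 69917200.76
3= 3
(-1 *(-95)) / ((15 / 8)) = 152 / 3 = 50.67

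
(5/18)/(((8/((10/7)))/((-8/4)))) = -25/252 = -0.10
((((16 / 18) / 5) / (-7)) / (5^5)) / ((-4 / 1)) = 2 / 984375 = 0.00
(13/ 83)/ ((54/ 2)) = 13/ 2241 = 0.01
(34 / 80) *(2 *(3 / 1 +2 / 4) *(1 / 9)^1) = 119 / 360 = 0.33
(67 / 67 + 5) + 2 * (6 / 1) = 18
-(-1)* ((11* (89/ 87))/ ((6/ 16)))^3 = 480416634368/ 17779581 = 27020.69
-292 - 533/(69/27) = -11513/23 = -500.57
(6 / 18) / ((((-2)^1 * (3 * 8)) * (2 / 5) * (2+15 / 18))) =-5 / 816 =-0.01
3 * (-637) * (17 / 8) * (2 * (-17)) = 138069.75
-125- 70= -195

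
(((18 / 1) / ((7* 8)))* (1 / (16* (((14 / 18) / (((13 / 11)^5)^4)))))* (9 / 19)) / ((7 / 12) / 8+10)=41563855775664308372657787 / 1211322694375800654806897354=0.03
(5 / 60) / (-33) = -1 / 396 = -0.00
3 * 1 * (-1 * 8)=-24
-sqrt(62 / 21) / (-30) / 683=sqrt(1302) / 430290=0.00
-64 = -64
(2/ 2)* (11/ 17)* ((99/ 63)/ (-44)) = -11/ 476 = -0.02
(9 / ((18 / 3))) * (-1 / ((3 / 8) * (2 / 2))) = -4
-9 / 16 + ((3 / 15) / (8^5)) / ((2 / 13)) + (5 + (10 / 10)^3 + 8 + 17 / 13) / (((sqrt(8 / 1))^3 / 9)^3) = -184307 / 327680 + 145071* sqrt(2) / 212992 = 0.40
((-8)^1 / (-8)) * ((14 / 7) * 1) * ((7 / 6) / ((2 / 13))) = 91 / 6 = 15.17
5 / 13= 0.38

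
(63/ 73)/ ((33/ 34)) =714/ 803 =0.89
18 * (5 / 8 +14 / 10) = 729 / 20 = 36.45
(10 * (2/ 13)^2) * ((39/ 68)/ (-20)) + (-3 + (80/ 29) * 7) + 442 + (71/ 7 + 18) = 486.45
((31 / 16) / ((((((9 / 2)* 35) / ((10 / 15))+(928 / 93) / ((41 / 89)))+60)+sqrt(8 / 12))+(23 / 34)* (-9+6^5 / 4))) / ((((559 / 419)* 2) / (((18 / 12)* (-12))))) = -3196432351211468391 / 397864159877241849532+163730061451647* sqrt(6) / 99466039969310462383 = -0.01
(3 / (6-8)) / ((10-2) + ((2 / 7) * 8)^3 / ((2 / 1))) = -1029 / 9584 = -0.11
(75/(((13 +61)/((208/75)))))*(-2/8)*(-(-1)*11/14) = -143/259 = -0.55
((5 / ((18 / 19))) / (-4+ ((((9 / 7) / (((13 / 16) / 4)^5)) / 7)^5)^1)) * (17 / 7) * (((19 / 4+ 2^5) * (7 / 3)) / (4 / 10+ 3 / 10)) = 6627593410185362484084823596144242202025 / 178470103778653239469920167616843403996487438046384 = 0.00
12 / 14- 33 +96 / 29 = -5853 / 203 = -28.83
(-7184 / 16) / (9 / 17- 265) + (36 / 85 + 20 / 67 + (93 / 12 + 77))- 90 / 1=-2.83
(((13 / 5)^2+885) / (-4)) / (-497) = 157 / 350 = 0.45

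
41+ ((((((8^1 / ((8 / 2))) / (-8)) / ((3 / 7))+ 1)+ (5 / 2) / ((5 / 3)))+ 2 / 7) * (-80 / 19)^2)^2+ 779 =134742680020 / 57471561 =2344.51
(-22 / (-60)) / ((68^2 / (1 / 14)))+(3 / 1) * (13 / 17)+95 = 97.29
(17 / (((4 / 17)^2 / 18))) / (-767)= -7.21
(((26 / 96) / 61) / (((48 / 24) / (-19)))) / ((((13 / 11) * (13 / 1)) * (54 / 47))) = -9823 / 4110912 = -0.00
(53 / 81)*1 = 0.65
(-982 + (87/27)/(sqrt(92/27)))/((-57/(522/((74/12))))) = 1025208/703 - 5046 * sqrt(69)/16169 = 1455.74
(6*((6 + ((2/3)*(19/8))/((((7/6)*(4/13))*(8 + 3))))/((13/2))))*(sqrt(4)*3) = 35.45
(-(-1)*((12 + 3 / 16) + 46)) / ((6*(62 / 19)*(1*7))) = 2527 / 5952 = 0.42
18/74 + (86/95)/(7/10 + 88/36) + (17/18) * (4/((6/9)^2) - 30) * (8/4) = -23357924/596847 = -39.14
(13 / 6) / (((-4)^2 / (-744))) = -403 / 4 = -100.75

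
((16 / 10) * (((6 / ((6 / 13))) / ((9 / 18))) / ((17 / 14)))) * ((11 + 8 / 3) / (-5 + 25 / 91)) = -5432336 / 54825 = -99.09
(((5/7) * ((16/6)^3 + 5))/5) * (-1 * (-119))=10999/27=407.37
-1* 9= -9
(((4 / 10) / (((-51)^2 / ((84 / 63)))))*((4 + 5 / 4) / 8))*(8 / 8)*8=14 / 13005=0.00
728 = 728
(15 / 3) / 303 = 5 / 303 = 0.02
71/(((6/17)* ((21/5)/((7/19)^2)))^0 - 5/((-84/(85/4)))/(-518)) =12357408/173623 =71.17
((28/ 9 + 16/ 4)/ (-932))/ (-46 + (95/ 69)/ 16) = 5888/ 35431611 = 0.00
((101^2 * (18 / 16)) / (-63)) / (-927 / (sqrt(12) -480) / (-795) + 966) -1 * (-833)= 9779257397071415004 / 11742463030433863 -278436295 * sqrt(3) / 140909556365206356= 832.81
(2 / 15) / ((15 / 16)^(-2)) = 15 / 128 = 0.12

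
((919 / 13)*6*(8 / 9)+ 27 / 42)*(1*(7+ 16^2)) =54232441 / 546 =99326.82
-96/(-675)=32/225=0.14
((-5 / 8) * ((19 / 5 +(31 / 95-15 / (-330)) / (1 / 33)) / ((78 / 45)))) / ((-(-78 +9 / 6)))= -15265 / 201552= -0.08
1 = 1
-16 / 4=-4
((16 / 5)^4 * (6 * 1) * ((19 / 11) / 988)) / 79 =98304 / 7060625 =0.01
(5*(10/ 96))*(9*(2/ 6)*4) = 25/ 4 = 6.25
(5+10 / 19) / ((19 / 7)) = 735 / 361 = 2.04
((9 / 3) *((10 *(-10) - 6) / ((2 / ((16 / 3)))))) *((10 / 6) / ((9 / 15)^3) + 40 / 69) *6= -26211680 / 621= -42208.82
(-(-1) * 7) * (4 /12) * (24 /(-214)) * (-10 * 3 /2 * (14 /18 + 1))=2240 /321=6.98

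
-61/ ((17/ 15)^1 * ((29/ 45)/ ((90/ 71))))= -3705750/ 35003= -105.87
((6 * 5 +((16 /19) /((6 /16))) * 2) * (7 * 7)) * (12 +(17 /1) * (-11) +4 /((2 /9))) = -15124438 /57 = -265341.02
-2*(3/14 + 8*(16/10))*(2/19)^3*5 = -0.15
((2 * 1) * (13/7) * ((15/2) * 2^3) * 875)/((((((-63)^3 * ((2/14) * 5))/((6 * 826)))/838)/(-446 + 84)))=930696208000/567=1641439520.28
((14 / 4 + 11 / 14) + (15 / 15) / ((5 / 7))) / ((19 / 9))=1791 / 665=2.69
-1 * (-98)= 98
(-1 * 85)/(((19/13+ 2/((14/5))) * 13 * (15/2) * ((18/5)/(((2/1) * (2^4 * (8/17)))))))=-4480/2673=-1.68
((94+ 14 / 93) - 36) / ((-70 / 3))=-2704 / 1085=-2.49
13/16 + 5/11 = 223/176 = 1.27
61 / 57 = 1.07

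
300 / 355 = 60 / 71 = 0.85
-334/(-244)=167/122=1.37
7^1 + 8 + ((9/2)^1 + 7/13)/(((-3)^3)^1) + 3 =12505/702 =17.81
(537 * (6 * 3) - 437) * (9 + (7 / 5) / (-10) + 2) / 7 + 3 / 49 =35079579 / 2450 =14318.20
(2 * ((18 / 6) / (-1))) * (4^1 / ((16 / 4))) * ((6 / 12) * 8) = -24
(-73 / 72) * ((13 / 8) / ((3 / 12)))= -949 / 144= -6.59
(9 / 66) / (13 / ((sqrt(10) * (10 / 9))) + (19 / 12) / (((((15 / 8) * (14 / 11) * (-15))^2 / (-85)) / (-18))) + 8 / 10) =-67925466000 / 1193997555179 + 29536801875 * sqrt(10) / 1193997555179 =0.02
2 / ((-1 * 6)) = -1 / 3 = -0.33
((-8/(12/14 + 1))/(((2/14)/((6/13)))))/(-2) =6.96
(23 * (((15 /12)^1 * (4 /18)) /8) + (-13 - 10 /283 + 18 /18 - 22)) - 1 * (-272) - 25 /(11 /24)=82579691 /448272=184.22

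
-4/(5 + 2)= -4/7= -0.57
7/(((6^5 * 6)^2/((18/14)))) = 0.00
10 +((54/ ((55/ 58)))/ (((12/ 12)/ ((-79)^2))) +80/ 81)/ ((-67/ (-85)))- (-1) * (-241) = 26902244917/ 59697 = 450646.51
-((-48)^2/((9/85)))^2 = -473497600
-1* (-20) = 20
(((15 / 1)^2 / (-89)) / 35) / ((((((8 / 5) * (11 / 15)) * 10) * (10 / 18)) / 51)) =-61965 / 109648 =-0.57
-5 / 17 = -0.29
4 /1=4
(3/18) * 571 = 95.17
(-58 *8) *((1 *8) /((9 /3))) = -3712 /3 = -1237.33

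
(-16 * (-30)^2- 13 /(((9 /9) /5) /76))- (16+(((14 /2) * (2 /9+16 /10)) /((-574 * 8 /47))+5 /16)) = -13936451 /720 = -19356.18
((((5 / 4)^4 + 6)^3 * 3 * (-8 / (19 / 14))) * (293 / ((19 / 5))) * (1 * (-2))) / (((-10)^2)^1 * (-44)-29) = -310471128379965 / 838267830272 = -370.37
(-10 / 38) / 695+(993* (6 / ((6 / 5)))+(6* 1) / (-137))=4964.96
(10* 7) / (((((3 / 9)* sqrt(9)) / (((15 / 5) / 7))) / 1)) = 30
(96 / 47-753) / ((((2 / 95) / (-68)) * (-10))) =-11400285 / 47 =-242559.26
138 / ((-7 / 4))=-552 / 7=-78.86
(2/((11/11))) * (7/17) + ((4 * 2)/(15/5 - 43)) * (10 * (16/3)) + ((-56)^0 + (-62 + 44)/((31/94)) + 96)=51503/1581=32.58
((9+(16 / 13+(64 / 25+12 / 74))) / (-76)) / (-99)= 155759 / 90476100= 0.00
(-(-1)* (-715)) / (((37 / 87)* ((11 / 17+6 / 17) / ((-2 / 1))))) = 124410 / 37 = 3362.43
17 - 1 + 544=560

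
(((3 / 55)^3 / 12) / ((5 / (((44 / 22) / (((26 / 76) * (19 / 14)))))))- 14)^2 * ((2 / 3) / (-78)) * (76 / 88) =-217761853310402072 / 150515559446484375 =-1.45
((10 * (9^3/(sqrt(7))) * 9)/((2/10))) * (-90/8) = -7381125 * sqrt(7)/14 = -1394901.51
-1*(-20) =20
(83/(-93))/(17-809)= 83/73656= 0.00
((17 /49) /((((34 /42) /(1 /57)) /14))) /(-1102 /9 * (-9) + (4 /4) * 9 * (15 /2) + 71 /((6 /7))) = 0.00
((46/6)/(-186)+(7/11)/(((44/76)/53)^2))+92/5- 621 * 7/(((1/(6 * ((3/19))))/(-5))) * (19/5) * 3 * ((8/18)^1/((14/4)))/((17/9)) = 1334058775337/63129330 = 21132.15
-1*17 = -17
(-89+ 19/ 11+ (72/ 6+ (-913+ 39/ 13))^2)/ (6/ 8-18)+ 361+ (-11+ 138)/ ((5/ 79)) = -168404638/ 3795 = -44375.40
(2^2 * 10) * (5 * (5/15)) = 200/3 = 66.67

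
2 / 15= 0.13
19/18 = 1.06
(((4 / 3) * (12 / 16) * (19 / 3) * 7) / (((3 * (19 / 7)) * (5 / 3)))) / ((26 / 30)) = 49 / 13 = 3.77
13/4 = 3.25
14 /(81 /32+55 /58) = 12992 /3229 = 4.02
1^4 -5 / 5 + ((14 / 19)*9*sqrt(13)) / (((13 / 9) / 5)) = 5670*sqrt(13) / 247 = 82.77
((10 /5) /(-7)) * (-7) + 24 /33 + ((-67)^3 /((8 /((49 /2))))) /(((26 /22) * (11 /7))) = -1134772559 /2288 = -495967.03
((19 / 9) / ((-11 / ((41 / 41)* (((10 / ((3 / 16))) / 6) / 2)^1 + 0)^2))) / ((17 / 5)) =-152000 / 136323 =-1.11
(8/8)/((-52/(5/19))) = -5/988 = -0.01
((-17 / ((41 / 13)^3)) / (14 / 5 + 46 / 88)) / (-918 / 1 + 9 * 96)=241670 / 80017281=0.00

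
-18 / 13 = -1.38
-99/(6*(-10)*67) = 33/1340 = 0.02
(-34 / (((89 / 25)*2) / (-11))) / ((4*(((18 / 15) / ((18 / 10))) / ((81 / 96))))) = 378675 / 22784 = 16.62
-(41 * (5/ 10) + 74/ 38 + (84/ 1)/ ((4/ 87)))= -70279/ 38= -1849.45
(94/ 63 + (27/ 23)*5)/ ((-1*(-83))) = 10667/ 120267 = 0.09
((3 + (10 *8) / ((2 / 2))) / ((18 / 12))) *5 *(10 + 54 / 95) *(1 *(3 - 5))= -333328 / 57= -5847.86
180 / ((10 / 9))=162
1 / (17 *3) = 0.02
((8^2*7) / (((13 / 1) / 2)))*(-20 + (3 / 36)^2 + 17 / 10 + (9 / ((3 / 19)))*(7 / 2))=7306264 / 585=12489.34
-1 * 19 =-19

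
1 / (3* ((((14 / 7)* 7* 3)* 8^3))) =1 / 64512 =0.00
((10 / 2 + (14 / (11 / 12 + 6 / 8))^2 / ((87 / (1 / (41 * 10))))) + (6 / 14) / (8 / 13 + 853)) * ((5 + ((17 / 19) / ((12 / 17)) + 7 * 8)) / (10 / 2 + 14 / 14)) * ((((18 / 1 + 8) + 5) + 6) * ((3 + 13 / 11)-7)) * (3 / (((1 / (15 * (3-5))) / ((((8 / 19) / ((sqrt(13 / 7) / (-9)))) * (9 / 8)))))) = -235115294229327021 * sqrt(91) / 1471579434325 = -1524115.46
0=0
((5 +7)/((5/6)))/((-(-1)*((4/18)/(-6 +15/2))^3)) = 177147/40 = 4428.68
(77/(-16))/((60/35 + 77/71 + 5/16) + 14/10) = -191345/179369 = -1.07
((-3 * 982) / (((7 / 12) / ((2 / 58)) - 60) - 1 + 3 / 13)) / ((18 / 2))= 51064 / 6841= 7.46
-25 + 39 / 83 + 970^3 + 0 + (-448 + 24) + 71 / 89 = 6741912143601 / 7387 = 912672552.27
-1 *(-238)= 238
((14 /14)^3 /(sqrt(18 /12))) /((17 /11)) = 0.53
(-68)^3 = -314432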